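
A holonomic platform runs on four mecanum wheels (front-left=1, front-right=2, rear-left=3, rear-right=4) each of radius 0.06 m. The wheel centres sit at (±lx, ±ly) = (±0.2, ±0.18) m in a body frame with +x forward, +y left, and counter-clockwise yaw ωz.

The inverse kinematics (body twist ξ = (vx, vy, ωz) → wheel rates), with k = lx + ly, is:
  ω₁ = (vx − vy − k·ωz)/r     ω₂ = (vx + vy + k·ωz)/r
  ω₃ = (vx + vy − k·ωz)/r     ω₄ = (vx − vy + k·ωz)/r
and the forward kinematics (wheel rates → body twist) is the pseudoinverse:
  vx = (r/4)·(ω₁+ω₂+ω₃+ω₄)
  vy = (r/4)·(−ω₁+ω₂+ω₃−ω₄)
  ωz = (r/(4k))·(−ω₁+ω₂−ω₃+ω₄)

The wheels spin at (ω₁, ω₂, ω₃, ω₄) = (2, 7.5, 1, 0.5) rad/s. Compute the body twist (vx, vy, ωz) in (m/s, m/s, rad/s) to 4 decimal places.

(0.1650, 0.0900, 0.1974)

k = lx + ly = 0.2 + 0.18 = 0.3800
ω₁+ω₂+ω₃+ω₄ = 11.0000  →  vx = (0.06/4)·11.0000 = 0.1650
−ω₁+ω₂+ω₃−ω₄ = 6.0000  →  vy = (0.06/4)·6.0000 = 0.0900
−ω₁+ω₂−ω₃+ω₄ = 5.0000  →  ωz = (0.06/1.5200)·5.0000 = 0.1974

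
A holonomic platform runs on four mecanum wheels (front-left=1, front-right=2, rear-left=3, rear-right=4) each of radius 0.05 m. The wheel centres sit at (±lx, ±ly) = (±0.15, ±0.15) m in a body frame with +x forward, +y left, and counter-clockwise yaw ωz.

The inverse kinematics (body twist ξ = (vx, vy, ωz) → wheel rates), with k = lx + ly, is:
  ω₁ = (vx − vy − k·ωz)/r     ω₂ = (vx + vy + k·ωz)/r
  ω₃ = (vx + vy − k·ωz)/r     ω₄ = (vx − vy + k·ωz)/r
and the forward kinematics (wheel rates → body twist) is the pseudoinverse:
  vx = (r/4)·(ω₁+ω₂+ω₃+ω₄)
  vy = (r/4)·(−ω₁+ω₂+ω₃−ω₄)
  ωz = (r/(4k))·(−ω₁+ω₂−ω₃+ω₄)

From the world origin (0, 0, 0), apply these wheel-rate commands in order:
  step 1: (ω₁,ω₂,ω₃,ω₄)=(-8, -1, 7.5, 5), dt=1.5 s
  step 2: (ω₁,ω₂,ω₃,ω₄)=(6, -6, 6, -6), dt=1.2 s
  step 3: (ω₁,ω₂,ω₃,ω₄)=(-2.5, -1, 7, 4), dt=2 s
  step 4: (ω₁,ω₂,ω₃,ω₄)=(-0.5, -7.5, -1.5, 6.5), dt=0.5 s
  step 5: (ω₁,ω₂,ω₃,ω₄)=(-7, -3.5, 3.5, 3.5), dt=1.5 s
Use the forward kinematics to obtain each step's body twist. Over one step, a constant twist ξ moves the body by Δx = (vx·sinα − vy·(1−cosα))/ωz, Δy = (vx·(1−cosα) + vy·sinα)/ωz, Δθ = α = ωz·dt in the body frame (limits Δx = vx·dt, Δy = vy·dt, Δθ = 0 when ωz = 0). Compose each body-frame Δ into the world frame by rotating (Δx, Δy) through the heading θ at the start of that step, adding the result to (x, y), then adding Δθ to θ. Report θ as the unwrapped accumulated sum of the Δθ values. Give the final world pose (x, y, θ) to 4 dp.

step 1: ξ=(vx,vy,ωz)=(0.0437, 0.1188, 0.1875), dt=1.5 → body Δ=(0.0399, 0.1850, 0.2812) → world pose (0.0399, 0.1850, 0.2812)
step 2: ξ=(vx,vy,ωz)=(0.0000, 0.0000, -1.0000), dt=1.2 → body Δ=(0.0000, 0.0000, -1.2000) → world pose (0.0399, 0.1850, -0.9187)
step 3: ξ=(vx,vy,ωz)=(0.0938, 0.0563, -0.0625), dt=2.0 → body Δ=(0.1940, 0.1005, -0.1250) → world pose (0.2375, 0.0917, -1.0437)
step 4: ξ=(vx,vy,ωz)=(-0.0375, -0.1875, 0.0417), dt=0.5 → body Δ=(-0.0178, -0.0939, 0.0208) → world pose (0.1474, 0.0598, -1.0229)
step 5: ξ=(vx,vy,ωz)=(-0.0438, 0.0438, 0.1458), dt=1.5 → body Δ=(-0.0723, 0.0580, 0.2188) → world pose (0.1592, 0.1517, -0.8042)

(0.1592, 0.1517, -0.8042)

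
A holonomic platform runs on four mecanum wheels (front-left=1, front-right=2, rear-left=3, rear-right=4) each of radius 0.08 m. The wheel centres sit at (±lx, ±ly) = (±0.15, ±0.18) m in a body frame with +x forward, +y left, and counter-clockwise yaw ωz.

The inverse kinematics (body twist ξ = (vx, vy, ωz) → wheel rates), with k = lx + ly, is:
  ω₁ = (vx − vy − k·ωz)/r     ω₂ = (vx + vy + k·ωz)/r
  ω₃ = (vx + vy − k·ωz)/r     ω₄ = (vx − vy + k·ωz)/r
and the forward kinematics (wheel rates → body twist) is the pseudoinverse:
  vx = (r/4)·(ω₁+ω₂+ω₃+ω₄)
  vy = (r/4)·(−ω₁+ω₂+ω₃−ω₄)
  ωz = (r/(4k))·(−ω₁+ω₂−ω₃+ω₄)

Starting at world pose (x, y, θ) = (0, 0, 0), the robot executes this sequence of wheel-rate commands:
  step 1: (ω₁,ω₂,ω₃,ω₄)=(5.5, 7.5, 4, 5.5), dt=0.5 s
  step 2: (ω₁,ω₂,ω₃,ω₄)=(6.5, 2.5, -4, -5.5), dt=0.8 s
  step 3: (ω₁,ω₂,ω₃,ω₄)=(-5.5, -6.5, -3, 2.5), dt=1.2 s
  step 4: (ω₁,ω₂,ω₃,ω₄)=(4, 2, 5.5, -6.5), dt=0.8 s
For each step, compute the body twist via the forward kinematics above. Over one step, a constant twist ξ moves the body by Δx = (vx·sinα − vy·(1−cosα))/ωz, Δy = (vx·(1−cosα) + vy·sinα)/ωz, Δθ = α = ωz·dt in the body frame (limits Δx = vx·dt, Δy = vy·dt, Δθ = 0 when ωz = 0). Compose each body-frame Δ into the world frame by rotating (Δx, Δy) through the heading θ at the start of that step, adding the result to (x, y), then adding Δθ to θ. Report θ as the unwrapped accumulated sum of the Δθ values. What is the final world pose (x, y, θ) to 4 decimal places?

step 1: ξ=(vx,vy,ωz)=(0.4500, 0.0100, 0.2121), dt=0.5 → body Δ=(0.2243, 0.0169, 0.1061) → world pose (0.2243, 0.0169, 0.1061)
step 2: ξ=(vx,vy,ωz)=(-0.0100, -0.0500, -0.3333), dt=0.8 → body Δ=(-0.0132, -0.0385, -0.2667) → world pose (0.2153, -0.0227, -0.1606)
step 3: ξ=(vx,vy,ωz)=(-0.2500, -0.1300, 0.2727), dt=1.2 → body Δ=(-0.2694, -0.2019, 0.3273) → world pose (-0.0829, -0.1789, 0.1667)
step 4: ξ=(vx,vy,ωz)=(0.1000, 0.2000, -0.8485), dt=0.8 → body Δ=(0.1262, 0.1219, -0.6788) → world pose (0.0213, -0.0378, -0.5121)

(0.0213, -0.0378, -0.5121)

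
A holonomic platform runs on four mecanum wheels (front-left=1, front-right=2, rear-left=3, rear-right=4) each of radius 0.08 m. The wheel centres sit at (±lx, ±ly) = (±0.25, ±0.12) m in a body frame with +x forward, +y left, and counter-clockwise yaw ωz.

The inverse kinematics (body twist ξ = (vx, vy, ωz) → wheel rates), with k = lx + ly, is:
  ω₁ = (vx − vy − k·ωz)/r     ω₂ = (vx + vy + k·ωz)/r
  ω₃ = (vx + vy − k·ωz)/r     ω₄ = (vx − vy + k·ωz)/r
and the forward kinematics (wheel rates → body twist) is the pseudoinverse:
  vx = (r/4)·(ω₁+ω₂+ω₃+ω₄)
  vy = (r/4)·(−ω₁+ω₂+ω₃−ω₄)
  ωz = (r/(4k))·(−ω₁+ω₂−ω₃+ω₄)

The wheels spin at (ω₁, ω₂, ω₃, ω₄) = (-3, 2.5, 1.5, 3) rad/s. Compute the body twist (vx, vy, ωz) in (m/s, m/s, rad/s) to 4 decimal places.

(0.0800, 0.0800, 0.3784)

k = lx + ly = 0.25 + 0.12 = 0.3700
ω₁+ω₂+ω₃+ω₄ = 4.0000  →  vx = (0.08/4)·4.0000 = 0.0800
−ω₁+ω₂+ω₃−ω₄ = 4.0000  →  vy = (0.08/4)·4.0000 = 0.0800
−ω₁+ω₂−ω₃+ω₄ = 7.0000  →  ωz = (0.08/1.4800)·7.0000 = 0.3784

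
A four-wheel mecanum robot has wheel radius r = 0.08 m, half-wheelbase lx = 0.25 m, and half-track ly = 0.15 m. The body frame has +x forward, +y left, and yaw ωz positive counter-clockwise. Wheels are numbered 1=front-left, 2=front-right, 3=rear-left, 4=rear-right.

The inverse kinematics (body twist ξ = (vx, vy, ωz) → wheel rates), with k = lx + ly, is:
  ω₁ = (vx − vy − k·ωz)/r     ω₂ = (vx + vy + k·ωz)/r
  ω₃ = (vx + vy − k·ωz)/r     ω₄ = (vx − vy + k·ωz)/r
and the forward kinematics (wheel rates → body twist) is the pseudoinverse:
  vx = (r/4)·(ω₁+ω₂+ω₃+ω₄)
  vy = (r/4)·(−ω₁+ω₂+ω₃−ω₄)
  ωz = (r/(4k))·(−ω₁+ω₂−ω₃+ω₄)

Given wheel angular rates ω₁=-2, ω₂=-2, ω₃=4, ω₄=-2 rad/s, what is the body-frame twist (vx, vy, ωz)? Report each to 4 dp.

k = lx + ly = 0.25 + 0.15 = 0.4000
ω₁+ω₂+ω₃+ω₄ = -2.0000  →  vx = (0.08/4)·-2.0000 = -0.0400
−ω₁+ω₂+ω₃−ω₄ = 6.0000  →  vy = (0.08/4)·6.0000 = 0.1200
−ω₁+ω₂−ω₃+ω₄ = -6.0000  →  ωz = (0.08/1.6000)·-6.0000 = -0.3000

(-0.0400, 0.1200, -0.3000)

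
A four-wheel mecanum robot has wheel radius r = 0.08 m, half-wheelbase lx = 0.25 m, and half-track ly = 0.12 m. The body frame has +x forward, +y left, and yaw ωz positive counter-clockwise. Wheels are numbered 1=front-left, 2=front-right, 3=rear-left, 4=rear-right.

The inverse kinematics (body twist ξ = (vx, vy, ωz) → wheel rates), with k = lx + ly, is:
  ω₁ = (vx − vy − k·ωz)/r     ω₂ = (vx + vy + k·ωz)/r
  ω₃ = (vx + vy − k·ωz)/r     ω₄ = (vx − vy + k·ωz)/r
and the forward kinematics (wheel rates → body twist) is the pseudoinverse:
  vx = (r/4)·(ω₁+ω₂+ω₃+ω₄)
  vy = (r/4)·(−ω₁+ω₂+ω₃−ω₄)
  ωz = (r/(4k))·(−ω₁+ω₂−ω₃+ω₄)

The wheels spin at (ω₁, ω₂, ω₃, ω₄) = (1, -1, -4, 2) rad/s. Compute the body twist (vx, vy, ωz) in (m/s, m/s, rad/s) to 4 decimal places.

k = lx + ly = 0.25 + 0.12 = 0.3700
ω₁+ω₂+ω₃+ω₄ = -2.0000  →  vx = (0.08/4)·-2.0000 = -0.0400
−ω₁+ω₂+ω₃−ω₄ = -8.0000  →  vy = (0.08/4)·-8.0000 = -0.1600
−ω₁+ω₂−ω₃+ω₄ = 4.0000  →  ωz = (0.08/1.4800)·4.0000 = 0.2162

(-0.0400, -0.1600, 0.2162)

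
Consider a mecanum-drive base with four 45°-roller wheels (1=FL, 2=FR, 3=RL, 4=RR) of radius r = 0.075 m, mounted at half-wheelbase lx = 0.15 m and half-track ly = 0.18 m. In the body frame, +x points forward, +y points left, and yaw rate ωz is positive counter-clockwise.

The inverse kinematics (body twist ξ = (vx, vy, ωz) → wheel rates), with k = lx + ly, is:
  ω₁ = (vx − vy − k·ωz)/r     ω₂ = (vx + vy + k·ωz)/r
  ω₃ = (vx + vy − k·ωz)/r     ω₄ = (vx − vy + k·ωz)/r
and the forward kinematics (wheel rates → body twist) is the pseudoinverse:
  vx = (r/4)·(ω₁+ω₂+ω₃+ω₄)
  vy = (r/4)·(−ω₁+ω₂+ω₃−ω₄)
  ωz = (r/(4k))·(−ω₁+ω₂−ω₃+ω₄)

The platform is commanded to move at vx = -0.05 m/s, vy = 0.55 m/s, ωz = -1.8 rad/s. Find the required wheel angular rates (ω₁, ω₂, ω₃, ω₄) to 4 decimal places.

k = lx + ly = 0.15 + 0.18 = 0.3300;  k·ωz = 0.3300·-1.8 = -0.5940
ω₁ (FL) = (vx − vy − k·ωz)/r = -0.0060/0.075 = -0.0800
ω₂ (FR) = (vx + vy + k·ωz)/r = -0.0940/0.075 = -1.2533
ω₃ (RL) = (vx + vy − k·ωz)/r = 1.0940/0.075 = 14.5867
ω₄ (RR) = (vx − vy + k·ωz)/r = -1.1940/0.075 = -15.9200

(-0.0800, -1.2533, 14.5867, -15.9200)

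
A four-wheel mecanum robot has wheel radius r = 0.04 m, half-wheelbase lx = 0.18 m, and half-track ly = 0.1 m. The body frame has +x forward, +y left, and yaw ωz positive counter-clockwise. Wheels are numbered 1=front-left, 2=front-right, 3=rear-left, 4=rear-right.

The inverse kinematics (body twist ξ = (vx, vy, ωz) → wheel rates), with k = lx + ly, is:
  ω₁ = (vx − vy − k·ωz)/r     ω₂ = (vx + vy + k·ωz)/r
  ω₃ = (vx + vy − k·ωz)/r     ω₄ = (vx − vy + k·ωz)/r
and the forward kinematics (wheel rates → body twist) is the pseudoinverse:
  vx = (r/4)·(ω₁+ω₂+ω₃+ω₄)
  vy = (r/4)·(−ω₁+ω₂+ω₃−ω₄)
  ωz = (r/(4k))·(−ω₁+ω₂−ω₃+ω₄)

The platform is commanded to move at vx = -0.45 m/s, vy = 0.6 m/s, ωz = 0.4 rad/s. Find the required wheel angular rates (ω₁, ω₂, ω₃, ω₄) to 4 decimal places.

k = lx + ly = 0.18 + 0.1 = 0.2800;  k·ωz = 0.2800·0.4 = 0.1120
ω₁ (FL) = (vx − vy − k·ωz)/r = -1.1620/0.04 = -29.0500
ω₂ (FR) = (vx + vy + k·ωz)/r = 0.2620/0.04 = 6.5500
ω₃ (RL) = (vx + vy − k·ωz)/r = 0.0380/0.04 = 0.9500
ω₄ (RR) = (vx − vy + k·ωz)/r = -0.9380/0.04 = -23.4500

(-29.0500, 6.5500, 0.9500, -23.4500)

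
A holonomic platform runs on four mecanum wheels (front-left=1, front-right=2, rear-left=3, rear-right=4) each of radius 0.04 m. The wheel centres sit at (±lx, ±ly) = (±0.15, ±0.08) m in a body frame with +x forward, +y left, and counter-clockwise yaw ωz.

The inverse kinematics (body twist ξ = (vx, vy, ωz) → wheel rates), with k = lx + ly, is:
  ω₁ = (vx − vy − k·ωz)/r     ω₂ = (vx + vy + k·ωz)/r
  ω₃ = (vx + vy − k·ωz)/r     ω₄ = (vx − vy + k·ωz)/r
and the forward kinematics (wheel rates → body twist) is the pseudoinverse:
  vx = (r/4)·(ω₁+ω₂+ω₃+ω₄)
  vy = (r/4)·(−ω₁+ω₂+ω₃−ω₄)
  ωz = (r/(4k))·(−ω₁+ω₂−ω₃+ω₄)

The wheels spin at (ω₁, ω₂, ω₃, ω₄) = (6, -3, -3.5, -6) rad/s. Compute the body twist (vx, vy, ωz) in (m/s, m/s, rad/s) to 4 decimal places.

k = lx + ly = 0.15 + 0.08 = 0.2300
ω₁+ω₂+ω₃+ω₄ = -6.5000  →  vx = (0.04/4)·-6.5000 = -0.0650
−ω₁+ω₂+ω₃−ω₄ = -6.5000  →  vy = (0.04/4)·-6.5000 = -0.0650
−ω₁+ω₂−ω₃+ω₄ = -11.5000  →  ωz = (0.04/0.9200)·-11.5000 = -0.5000

(-0.0650, -0.0650, -0.5000)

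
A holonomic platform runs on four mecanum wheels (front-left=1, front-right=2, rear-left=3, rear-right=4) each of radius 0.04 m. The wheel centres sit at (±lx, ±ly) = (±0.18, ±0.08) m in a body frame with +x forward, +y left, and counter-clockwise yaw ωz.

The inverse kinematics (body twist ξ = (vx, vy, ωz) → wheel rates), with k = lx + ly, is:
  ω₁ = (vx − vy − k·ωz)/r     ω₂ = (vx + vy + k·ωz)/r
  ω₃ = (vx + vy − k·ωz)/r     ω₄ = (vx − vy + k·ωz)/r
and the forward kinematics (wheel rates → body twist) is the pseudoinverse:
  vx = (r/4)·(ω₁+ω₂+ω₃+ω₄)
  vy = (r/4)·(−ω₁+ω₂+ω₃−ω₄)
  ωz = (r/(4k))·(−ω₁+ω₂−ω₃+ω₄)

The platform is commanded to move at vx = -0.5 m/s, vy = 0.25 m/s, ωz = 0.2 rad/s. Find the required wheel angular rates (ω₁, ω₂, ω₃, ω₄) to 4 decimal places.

k = lx + ly = 0.18 + 0.08 = 0.2600;  k·ωz = 0.2600·0.2 = 0.0520
ω₁ (FL) = (vx − vy − k·ωz)/r = -0.8020/0.04 = -20.0500
ω₂ (FR) = (vx + vy + k·ωz)/r = -0.1980/0.04 = -4.9500
ω₃ (RL) = (vx + vy − k·ωz)/r = -0.3020/0.04 = -7.5500
ω₄ (RR) = (vx − vy + k·ωz)/r = -0.6980/0.04 = -17.4500

(-20.0500, -4.9500, -7.5500, -17.4500)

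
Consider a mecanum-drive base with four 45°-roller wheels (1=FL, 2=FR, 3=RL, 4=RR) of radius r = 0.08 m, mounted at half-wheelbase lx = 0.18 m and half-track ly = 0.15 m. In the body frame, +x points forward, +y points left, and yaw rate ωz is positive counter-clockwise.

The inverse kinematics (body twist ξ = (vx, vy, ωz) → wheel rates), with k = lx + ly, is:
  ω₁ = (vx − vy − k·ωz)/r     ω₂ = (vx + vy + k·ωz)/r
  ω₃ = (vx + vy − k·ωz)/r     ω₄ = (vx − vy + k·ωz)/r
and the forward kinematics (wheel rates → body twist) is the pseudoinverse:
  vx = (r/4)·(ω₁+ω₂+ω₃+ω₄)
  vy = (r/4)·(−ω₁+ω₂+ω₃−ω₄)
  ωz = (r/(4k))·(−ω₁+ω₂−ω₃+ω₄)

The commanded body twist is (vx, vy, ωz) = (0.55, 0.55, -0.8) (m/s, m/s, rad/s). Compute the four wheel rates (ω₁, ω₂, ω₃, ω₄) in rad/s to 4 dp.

(3.3000, 10.4500, 17.0500, -3.3000)

k = lx + ly = 0.18 + 0.15 = 0.3300;  k·ωz = 0.3300·-0.8 = -0.2640
ω₁ (FL) = (vx − vy − k·ωz)/r = 0.2640/0.08 = 3.3000
ω₂ (FR) = (vx + vy + k·ωz)/r = 0.8360/0.08 = 10.4500
ω₃ (RL) = (vx + vy − k·ωz)/r = 1.3640/0.08 = 17.0500
ω₄ (RR) = (vx − vy + k·ωz)/r = -0.2640/0.08 = -3.3000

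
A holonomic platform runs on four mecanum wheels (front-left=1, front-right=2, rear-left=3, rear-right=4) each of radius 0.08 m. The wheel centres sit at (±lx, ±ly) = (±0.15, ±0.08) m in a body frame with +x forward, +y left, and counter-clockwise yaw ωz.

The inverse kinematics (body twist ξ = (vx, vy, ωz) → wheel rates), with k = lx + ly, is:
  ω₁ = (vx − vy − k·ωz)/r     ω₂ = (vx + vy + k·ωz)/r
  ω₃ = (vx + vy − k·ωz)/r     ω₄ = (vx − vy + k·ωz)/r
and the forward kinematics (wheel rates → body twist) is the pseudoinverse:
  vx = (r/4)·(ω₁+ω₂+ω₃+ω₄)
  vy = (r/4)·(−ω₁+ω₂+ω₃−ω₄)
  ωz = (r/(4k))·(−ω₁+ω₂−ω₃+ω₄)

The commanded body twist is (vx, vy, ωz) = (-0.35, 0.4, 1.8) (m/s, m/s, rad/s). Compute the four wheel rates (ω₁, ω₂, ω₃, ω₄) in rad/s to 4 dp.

k = lx + ly = 0.15 + 0.08 = 0.2300;  k·ωz = 0.2300·1.8 = 0.4140
ω₁ (FL) = (vx − vy − k·ωz)/r = -1.1640/0.08 = -14.5500
ω₂ (FR) = (vx + vy + k·ωz)/r = 0.4640/0.08 = 5.8000
ω₃ (RL) = (vx + vy − k·ωz)/r = -0.3640/0.08 = -4.5500
ω₄ (RR) = (vx − vy + k·ωz)/r = -0.3360/0.08 = -4.2000

(-14.5500, 5.8000, -4.5500, -4.2000)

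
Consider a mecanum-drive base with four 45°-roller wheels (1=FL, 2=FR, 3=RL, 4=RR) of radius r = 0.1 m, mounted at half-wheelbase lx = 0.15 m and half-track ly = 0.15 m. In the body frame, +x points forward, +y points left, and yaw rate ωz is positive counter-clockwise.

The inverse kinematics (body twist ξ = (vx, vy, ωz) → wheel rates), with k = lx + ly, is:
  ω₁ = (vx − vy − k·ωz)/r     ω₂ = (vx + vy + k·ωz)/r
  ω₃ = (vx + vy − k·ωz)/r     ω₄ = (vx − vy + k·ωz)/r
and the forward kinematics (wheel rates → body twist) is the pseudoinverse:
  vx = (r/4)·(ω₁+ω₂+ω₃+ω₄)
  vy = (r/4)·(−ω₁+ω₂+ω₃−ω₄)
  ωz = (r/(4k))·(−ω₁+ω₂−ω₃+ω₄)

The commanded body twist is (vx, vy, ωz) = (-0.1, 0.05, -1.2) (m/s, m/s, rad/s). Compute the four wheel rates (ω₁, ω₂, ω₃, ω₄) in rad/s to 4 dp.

(2.1000, -4.1000, 3.1000, -5.1000)

k = lx + ly = 0.15 + 0.15 = 0.3000;  k·ωz = 0.3000·-1.2 = -0.3600
ω₁ (FL) = (vx − vy − k·ωz)/r = 0.2100/0.1 = 2.1000
ω₂ (FR) = (vx + vy + k·ωz)/r = -0.4100/0.1 = -4.1000
ω₃ (RL) = (vx + vy − k·ωz)/r = 0.3100/0.1 = 3.1000
ω₄ (RR) = (vx − vy + k·ωz)/r = -0.5100/0.1 = -5.1000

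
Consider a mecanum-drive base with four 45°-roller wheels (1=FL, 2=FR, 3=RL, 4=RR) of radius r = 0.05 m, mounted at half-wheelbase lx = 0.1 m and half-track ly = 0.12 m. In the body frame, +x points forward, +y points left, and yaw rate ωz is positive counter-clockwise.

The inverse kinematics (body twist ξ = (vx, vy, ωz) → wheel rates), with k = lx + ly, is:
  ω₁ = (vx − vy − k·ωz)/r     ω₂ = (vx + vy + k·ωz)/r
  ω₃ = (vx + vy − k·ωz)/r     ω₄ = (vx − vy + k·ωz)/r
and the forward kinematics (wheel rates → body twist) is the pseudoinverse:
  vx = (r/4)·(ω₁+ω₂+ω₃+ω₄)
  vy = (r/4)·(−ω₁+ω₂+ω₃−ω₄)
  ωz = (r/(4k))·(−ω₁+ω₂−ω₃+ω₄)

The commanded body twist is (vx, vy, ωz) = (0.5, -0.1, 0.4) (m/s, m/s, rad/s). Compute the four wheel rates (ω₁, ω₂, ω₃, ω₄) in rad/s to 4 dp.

k = lx + ly = 0.1 + 0.12 = 0.2200;  k·ωz = 0.2200·0.4 = 0.0880
ω₁ (FL) = (vx − vy − k·ωz)/r = 0.5120/0.05 = 10.2400
ω₂ (FR) = (vx + vy + k·ωz)/r = 0.4880/0.05 = 9.7600
ω₃ (RL) = (vx + vy − k·ωz)/r = 0.3120/0.05 = 6.2400
ω₄ (RR) = (vx − vy + k·ωz)/r = 0.6880/0.05 = 13.7600

(10.2400, 9.7600, 6.2400, 13.7600)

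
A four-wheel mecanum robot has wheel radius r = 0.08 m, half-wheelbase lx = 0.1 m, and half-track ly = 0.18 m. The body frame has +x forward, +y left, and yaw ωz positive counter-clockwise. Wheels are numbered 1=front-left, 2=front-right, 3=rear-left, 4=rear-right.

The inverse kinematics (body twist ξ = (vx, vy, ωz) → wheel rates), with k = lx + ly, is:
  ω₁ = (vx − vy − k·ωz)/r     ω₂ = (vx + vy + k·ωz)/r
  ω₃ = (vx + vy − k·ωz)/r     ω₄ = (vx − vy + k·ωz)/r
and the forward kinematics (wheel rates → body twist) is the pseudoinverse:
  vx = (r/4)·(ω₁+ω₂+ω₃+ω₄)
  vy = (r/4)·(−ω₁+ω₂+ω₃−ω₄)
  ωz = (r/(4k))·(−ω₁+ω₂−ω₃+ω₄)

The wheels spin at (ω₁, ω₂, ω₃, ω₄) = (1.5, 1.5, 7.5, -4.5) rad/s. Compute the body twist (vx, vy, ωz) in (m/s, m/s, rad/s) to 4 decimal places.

(0.1200, 0.2400, -0.8571)

k = lx + ly = 0.1 + 0.18 = 0.2800
ω₁+ω₂+ω₃+ω₄ = 6.0000  →  vx = (0.08/4)·6.0000 = 0.1200
−ω₁+ω₂+ω₃−ω₄ = 12.0000  →  vy = (0.08/4)·12.0000 = 0.2400
−ω₁+ω₂−ω₃+ω₄ = -12.0000  →  ωz = (0.08/1.1200)·-12.0000 = -0.8571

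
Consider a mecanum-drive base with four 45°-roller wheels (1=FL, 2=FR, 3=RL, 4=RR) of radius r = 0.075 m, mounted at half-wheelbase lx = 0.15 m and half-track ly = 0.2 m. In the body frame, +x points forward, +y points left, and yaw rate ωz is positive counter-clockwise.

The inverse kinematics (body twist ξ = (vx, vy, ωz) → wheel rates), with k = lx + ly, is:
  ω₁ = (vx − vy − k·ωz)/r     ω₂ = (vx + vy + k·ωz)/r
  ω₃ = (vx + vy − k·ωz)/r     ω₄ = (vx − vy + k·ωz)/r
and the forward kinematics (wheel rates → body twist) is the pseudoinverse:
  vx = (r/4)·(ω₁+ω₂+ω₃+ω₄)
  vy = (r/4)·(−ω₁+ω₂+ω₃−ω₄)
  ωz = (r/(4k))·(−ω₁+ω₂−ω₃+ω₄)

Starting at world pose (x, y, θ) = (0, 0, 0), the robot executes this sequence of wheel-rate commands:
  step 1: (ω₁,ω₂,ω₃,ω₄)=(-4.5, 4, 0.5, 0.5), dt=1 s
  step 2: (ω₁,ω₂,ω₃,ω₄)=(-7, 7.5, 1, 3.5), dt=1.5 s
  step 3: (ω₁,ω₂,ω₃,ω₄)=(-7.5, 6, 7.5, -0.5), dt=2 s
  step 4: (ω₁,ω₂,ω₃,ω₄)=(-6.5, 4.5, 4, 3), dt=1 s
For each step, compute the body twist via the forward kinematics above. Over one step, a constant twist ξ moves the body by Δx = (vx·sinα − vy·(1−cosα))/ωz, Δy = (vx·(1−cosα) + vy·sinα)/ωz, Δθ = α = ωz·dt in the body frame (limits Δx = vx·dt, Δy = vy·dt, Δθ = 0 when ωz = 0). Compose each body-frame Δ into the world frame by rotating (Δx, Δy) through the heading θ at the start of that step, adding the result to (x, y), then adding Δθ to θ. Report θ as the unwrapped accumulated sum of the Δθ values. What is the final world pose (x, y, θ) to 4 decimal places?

step 1: ξ=(vx,vy,ωz)=(0.0094, 0.1594, 0.4554), dt=1.0 → body Δ=(-0.0266, 0.1560, 0.4554) → world pose (-0.0266, 0.1560, 0.4554)
step 2: ξ=(vx,vy,ωz)=(0.0938, 0.2250, 0.9107), dt=1.5 → body Δ=(-0.0960, 0.3239, 1.3661) → world pose (-0.2553, 0.4047, 1.8214)
step 3: ξ=(vx,vy,ωz)=(0.1031, 0.4031, 0.2946), dt=2.0 → body Δ=(-0.0362, 0.8194, 0.5893) → world pose (-1.0401, 0.1664, 2.4107)
step 4: ξ=(vx,vy,ωz)=(0.0937, 0.2250, 0.5357), dt=1.0 → body Δ=(0.0305, 0.2389, 0.5357) → world pose (-1.2223, 0.0088, 2.9464)

(-1.2223, 0.0088, 2.9464)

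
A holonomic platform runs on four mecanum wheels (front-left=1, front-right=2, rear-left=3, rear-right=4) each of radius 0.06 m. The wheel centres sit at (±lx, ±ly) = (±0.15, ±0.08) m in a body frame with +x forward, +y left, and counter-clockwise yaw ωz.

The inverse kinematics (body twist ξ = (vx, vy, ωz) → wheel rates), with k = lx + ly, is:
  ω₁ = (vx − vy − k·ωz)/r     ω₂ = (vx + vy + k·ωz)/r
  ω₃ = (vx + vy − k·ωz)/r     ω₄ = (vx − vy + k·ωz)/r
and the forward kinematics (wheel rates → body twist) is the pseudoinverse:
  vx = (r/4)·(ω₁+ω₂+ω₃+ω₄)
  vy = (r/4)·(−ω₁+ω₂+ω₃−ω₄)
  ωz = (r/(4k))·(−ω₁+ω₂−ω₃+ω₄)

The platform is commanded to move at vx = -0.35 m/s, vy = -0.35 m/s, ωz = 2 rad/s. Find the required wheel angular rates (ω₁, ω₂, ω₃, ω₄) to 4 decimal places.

k = lx + ly = 0.15 + 0.08 = 0.2300;  k·ωz = 0.2300·2 = 0.4600
ω₁ (FL) = (vx − vy − k·ωz)/r = -0.4600/0.06 = -7.6667
ω₂ (FR) = (vx + vy + k·ωz)/r = -0.2400/0.06 = -4.0000
ω₃ (RL) = (vx + vy − k·ωz)/r = -1.1600/0.06 = -19.3333
ω₄ (RR) = (vx − vy + k·ωz)/r = 0.4600/0.06 = 7.6667

(-7.6667, -4.0000, -19.3333, 7.6667)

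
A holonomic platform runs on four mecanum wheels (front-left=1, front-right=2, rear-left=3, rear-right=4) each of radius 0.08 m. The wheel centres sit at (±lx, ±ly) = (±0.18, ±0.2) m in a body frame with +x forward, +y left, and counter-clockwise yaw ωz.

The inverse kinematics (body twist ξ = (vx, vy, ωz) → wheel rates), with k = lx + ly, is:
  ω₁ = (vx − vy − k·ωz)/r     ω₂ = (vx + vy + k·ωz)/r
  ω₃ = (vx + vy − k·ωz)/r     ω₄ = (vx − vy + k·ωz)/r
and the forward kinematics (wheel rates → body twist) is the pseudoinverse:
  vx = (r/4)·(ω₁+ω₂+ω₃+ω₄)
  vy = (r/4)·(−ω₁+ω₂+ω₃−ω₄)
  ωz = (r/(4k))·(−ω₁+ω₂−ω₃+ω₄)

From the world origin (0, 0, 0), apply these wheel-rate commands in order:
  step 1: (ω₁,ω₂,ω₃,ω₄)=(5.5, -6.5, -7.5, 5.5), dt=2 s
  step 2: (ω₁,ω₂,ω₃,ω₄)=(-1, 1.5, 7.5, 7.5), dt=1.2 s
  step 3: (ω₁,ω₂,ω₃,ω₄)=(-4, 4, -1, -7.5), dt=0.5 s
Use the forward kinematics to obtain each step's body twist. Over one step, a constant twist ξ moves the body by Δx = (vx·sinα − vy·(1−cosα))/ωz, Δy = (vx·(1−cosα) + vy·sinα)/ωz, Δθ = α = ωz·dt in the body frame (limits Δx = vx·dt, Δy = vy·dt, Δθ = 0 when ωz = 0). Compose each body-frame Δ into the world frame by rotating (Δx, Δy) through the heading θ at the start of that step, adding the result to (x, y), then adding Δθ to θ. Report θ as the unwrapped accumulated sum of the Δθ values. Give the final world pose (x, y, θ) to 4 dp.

(0.1651, -0.7620, 0.3026)

step 1: ξ=(vx,vy,ωz)=(-0.0600, -0.5000, 0.0526), dt=2.0 → body Δ=(-0.0672, -1.0045, 0.1053) → world pose (-0.0672, -1.0045, 0.1053)
step 2: ξ=(vx,vy,ωz)=(0.3100, 0.0500, 0.1316), dt=1.2 → body Δ=(0.3657, 0.0891, 0.1579) → world pose (0.2872, -0.8775, 0.2632)
step 3: ξ=(vx,vy,ωz)=(-0.1700, 0.2900, 0.0789), dt=0.5 → body Δ=(-0.0878, 0.1433, 0.0395) → world pose (0.1651, -0.7620, 0.3026)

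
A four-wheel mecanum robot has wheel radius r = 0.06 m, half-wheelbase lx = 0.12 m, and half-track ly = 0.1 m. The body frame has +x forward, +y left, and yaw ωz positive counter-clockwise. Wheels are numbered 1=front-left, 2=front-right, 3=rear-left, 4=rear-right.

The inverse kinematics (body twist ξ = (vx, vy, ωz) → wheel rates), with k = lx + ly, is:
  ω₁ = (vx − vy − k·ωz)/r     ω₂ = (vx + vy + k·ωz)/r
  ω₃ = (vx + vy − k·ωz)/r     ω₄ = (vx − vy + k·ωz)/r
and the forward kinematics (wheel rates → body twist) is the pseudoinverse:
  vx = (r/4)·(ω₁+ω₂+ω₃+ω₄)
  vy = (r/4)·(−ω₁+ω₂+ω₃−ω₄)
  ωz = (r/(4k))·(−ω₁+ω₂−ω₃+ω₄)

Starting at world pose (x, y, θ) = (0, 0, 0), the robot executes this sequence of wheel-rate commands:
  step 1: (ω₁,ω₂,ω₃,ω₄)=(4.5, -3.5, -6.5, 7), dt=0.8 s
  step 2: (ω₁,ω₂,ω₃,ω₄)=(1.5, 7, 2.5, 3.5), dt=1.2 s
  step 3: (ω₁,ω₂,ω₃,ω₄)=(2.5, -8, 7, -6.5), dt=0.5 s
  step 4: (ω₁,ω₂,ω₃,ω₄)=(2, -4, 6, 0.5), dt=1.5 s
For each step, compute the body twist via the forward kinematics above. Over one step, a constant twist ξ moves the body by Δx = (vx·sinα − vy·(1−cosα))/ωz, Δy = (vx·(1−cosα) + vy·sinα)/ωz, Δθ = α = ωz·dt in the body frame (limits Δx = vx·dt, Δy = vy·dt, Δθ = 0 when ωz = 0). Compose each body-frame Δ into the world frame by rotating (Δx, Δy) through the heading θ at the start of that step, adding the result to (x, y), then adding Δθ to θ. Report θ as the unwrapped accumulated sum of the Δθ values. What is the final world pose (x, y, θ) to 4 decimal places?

(0.2631, -0.1014, -1.1625)

step 1: ξ=(vx,vy,ωz)=(0.0225, -0.3225, 0.3750), dt=0.8 → body Δ=(0.0561, -0.2515, 0.3000) → world pose (0.0561, -0.2515, 0.3000)
step 2: ξ=(vx,vy,ωz)=(0.2175, 0.0675, 0.4432), dt=1.2 → body Δ=(0.2278, 0.1450, 0.5318) → world pose (0.2309, -0.0456, 0.8318)
step 3: ξ=(vx,vy,ωz)=(-0.0750, 0.0450, -1.6364), dt=0.5 → body Δ=(-0.0248, 0.0346, -0.8182) → world pose (0.1887, -0.0406, 0.0136)
step 4: ξ=(vx,vy,ωz)=(0.0675, -0.0075, -0.7841), dt=1.5 → body Δ=(0.0736, -0.0618, -1.1761) → world pose (0.2631, -0.1014, -1.1625)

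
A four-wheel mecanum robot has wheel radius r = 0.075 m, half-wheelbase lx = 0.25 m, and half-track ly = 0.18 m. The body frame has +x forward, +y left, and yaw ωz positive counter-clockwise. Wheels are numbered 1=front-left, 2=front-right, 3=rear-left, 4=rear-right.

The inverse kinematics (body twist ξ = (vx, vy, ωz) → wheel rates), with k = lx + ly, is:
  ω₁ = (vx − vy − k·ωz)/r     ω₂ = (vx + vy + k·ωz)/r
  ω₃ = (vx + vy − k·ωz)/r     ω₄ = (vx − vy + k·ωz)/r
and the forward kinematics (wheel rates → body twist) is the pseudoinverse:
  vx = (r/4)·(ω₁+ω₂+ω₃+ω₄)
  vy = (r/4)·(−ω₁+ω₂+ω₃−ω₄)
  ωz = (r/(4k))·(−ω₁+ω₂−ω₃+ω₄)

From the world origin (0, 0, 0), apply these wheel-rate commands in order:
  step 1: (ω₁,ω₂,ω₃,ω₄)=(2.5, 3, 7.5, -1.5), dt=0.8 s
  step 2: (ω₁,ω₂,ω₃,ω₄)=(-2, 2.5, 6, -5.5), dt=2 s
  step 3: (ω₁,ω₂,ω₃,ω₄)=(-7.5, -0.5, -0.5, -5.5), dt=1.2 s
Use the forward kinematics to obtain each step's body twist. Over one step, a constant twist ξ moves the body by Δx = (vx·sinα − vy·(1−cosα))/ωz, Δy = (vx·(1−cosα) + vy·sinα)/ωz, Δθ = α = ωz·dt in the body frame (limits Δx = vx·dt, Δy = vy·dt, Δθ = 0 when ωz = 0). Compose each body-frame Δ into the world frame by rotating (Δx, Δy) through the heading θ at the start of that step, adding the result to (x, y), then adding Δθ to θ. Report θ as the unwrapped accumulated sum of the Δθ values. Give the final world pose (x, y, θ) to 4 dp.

step 1: ξ=(vx,vy,ωz)=(0.2156, 0.1781, -0.3706), dt=0.8 → body Δ=(0.1910, 0.1150, -0.2965) → world pose (0.1910, 0.1150, -0.2965)
step 2: ξ=(vx,vy,ωz)=(0.0187, 0.3000, -0.3052), dt=2.0 → body Δ=(0.2127, 0.5523, -0.6105) → world pose (0.5558, 0.5811, -0.9070)
step 3: ξ=(vx,vy,ωz)=(-0.2625, 0.2250, 0.0872), dt=1.2 → body Δ=(-0.3285, 0.2530, 0.1047) → world pose (0.5527, 0.9958, -0.8023)

(0.5527, 0.9958, -0.8023)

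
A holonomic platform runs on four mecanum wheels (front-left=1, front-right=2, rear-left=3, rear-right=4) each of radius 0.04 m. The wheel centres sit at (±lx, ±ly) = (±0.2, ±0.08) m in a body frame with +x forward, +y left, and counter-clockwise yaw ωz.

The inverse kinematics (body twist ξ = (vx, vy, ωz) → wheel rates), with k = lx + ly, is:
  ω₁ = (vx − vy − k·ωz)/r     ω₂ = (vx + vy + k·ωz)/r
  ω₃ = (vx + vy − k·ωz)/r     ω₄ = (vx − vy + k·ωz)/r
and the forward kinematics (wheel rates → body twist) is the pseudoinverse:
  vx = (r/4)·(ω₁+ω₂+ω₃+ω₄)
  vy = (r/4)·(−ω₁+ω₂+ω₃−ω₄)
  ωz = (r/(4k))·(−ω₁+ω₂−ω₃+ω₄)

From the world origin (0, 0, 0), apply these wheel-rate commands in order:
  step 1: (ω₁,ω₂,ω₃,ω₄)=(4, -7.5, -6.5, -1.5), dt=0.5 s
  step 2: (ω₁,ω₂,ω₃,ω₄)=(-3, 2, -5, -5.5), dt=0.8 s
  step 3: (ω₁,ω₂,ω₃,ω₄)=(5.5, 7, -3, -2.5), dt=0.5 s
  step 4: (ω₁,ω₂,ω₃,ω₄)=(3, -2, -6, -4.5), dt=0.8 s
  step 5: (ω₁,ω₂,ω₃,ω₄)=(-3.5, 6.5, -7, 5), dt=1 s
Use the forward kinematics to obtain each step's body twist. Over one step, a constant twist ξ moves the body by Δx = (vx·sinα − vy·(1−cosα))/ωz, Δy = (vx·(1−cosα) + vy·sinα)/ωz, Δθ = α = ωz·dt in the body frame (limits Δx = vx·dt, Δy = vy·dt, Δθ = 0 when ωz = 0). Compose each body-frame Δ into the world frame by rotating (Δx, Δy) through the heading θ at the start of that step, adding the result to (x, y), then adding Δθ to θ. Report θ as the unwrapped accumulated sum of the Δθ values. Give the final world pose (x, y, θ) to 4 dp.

(-0.1772, -0.0912, 0.7339)

step 1: ξ=(vx,vy,ωz)=(-0.1150, -0.1650, -0.2321), dt=0.5 → body Δ=(-0.0622, -0.0790, -0.1161) → world pose (-0.0622, -0.0790, -0.1161)
step 2: ξ=(vx,vy,ωz)=(-0.1150, 0.0550, 0.1607), dt=0.8 → body Δ=(-0.0946, 0.0380, 0.1286) → world pose (-0.1517, -0.0303, 0.0125)
step 3: ξ=(vx,vy,ωz)=(0.0700, 0.0100, 0.0714), dt=0.5 → body Δ=(0.0349, 0.0056, 0.0357) → world pose (-0.1169, -0.0243, 0.0482)
step 4: ξ=(vx,vy,ωz)=(-0.0950, -0.0650, -0.1250), dt=0.8 → body Δ=(-0.0785, -0.0481, -0.1000) → world pose (-0.1929, -0.0761, -0.0518)
step 5: ξ=(vx,vy,ωz)=(0.0100, -0.0200, 0.7857), dt=1.0 → body Δ=(0.0165, -0.0143, 0.7857) → world pose (-0.1772, -0.0912, 0.7339)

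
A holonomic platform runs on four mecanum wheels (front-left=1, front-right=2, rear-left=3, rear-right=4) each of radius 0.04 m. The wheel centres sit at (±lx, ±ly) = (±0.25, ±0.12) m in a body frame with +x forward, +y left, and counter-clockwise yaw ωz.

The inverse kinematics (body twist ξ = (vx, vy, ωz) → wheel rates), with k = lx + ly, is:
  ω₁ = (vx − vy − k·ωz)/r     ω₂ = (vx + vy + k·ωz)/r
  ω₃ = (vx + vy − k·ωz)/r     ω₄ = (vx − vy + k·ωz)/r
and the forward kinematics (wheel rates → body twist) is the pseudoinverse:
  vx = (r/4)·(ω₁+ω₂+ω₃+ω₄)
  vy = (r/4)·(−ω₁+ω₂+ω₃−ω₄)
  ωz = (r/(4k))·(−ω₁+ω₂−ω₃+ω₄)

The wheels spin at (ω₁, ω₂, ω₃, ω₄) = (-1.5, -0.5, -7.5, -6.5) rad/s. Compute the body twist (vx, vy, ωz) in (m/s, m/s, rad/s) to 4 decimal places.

k = lx + ly = 0.25 + 0.12 = 0.3700
ω₁+ω₂+ω₃+ω₄ = -16.0000  →  vx = (0.04/4)·-16.0000 = -0.1600
−ω₁+ω₂+ω₃−ω₄ = 0.0000  →  vy = (0.04/4)·0.0000 = 0.0000
−ω₁+ω₂−ω₃+ω₄ = 2.0000  →  ωz = (0.04/1.4800)·2.0000 = 0.0541

(-0.1600, 0.0000, 0.0541)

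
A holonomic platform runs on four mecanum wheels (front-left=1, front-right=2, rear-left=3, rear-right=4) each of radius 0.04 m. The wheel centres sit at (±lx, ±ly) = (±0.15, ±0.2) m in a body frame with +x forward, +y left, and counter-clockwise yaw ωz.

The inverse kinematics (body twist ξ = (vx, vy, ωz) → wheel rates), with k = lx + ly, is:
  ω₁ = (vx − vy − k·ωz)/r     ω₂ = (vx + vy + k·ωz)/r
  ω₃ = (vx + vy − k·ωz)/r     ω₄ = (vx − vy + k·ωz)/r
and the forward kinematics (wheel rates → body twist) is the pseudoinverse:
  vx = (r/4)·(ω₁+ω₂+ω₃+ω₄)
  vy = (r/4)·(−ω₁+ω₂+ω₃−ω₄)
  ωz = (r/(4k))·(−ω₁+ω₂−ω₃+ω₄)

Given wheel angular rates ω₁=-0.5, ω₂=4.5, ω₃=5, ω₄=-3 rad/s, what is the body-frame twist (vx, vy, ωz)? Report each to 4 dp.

(0.0600, 0.1300, -0.0857)

k = lx + ly = 0.15 + 0.2 = 0.3500
ω₁+ω₂+ω₃+ω₄ = 6.0000  →  vx = (0.04/4)·6.0000 = 0.0600
−ω₁+ω₂+ω₃−ω₄ = 13.0000  →  vy = (0.04/4)·13.0000 = 0.1300
−ω₁+ω₂−ω₃+ω₄ = -3.0000  →  ωz = (0.04/1.4000)·-3.0000 = -0.0857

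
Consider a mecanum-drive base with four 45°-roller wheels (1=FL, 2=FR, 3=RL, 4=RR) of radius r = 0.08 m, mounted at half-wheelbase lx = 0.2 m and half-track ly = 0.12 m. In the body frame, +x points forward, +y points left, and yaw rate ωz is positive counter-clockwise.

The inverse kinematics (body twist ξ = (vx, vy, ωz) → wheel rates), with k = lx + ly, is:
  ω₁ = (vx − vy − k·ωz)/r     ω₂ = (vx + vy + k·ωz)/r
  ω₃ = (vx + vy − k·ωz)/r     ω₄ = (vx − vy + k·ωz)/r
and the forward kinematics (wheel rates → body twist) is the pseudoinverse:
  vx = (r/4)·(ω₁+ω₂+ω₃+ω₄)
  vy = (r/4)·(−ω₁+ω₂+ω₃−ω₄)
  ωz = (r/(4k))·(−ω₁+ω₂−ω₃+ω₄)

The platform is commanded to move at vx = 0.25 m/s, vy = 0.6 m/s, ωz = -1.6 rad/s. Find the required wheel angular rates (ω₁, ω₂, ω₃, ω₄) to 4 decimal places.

k = lx + ly = 0.2 + 0.12 = 0.3200;  k·ωz = 0.3200·-1.6 = -0.5120
ω₁ (FL) = (vx − vy − k·ωz)/r = 0.1620/0.08 = 2.0250
ω₂ (FR) = (vx + vy + k·ωz)/r = 0.3380/0.08 = 4.2250
ω₃ (RL) = (vx + vy − k·ωz)/r = 1.3620/0.08 = 17.0250
ω₄ (RR) = (vx − vy + k·ωz)/r = -0.8620/0.08 = -10.7750

(2.0250, 4.2250, 17.0250, -10.7750)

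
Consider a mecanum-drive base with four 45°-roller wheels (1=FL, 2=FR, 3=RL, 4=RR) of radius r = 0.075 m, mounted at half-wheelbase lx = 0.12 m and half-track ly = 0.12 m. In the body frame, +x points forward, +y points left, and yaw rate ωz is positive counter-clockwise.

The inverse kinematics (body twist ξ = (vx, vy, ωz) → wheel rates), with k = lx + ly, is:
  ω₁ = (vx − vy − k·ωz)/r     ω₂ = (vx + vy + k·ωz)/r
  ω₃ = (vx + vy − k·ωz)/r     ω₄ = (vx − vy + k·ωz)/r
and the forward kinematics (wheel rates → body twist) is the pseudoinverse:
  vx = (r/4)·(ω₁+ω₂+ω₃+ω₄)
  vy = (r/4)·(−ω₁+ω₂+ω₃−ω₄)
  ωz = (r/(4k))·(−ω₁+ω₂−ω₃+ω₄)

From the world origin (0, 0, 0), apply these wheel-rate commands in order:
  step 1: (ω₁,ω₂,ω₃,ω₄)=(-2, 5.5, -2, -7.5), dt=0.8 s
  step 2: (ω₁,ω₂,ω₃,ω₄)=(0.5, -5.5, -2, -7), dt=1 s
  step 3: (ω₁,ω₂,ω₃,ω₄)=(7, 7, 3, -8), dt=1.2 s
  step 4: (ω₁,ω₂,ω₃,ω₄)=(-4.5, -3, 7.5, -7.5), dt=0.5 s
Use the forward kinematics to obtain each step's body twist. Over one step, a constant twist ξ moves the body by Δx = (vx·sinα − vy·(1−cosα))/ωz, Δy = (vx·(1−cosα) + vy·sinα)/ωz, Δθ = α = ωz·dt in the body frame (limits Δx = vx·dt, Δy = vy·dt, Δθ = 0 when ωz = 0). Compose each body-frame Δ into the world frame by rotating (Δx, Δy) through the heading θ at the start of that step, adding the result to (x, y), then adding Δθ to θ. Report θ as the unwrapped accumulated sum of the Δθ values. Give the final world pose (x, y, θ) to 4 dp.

(0.1034, 0.1334, -2.2930)

step 1: ξ=(vx,vy,ωz)=(-0.1125, 0.2437, 0.1562), dt=0.8 → body Δ=(-0.1019, 0.1889, 0.1250) → world pose (-0.1019, 0.1889, 0.1250)
step 2: ξ=(vx,vy,ωz)=(-0.2625, -0.0187, -0.8594), dt=1.0 → body Δ=(-0.2389, 0.0895, -0.8594) → world pose (-0.3502, 0.2479, -0.7344)
step 3: ξ=(vx,vy,ωz)=(0.1688, 0.2062, -0.8594), dt=1.2 → body Δ=(0.2852, 0.1104, -1.0312) → world pose (-0.0645, 0.1387, -1.7656)
step 4: ξ=(vx,vy,ωz)=(-0.1406, 0.3094, -1.0547), dt=0.5 → body Δ=(-0.0272, 0.1657, -0.5273) → world pose (0.1034, 0.1334, -2.2930)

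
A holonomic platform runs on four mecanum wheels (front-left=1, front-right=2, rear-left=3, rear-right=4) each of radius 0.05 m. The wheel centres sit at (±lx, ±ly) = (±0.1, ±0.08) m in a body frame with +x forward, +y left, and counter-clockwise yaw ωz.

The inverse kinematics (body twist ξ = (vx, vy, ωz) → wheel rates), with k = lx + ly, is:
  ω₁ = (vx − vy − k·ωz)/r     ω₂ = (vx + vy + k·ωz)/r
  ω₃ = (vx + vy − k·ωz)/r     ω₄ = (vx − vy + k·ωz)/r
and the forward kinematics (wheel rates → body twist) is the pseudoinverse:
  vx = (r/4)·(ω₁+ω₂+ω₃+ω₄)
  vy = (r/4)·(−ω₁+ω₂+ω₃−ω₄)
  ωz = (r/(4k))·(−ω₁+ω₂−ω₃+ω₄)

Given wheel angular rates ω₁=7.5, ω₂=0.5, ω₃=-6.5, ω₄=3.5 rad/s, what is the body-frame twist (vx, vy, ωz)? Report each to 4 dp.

(0.0625, -0.2125, 0.2083)

k = lx + ly = 0.1 + 0.08 = 0.1800
ω₁+ω₂+ω₃+ω₄ = 5.0000  →  vx = (0.05/4)·5.0000 = 0.0625
−ω₁+ω₂+ω₃−ω₄ = -17.0000  →  vy = (0.05/4)·-17.0000 = -0.2125
−ω₁+ω₂−ω₃+ω₄ = 3.0000  →  ωz = (0.05/0.7200)·3.0000 = 0.2083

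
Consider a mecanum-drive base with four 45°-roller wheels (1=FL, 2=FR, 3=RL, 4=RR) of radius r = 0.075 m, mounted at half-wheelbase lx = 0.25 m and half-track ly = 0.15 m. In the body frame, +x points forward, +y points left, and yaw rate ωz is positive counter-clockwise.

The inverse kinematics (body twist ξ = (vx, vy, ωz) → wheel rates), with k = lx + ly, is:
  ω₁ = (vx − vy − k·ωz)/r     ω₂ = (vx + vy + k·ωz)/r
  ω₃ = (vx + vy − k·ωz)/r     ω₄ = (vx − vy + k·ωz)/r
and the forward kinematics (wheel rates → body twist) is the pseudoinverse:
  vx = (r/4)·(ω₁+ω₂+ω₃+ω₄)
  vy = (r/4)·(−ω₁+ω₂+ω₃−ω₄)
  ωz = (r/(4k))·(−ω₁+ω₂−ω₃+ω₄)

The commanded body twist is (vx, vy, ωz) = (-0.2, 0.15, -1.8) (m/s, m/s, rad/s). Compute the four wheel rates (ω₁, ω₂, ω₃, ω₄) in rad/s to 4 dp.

(4.9333, -10.2667, 8.9333, -14.2667)

k = lx + ly = 0.25 + 0.15 = 0.4000;  k·ωz = 0.4000·-1.8 = -0.7200
ω₁ (FL) = (vx − vy − k·ωz)/r = 0.3700/0.075 = 4.9333
ω₂ (FR) = (vx + vy + k·ωz)/r = -0.7700/0.075 = -10.2667
ω₃ (RL) = (vx + vy − k·ωz)/r = 0.6700/0.075 = 8.9333
ω₄ (RR) = (vx − vy + k·ωz)/r = -1.0700/0.075 = -14.2667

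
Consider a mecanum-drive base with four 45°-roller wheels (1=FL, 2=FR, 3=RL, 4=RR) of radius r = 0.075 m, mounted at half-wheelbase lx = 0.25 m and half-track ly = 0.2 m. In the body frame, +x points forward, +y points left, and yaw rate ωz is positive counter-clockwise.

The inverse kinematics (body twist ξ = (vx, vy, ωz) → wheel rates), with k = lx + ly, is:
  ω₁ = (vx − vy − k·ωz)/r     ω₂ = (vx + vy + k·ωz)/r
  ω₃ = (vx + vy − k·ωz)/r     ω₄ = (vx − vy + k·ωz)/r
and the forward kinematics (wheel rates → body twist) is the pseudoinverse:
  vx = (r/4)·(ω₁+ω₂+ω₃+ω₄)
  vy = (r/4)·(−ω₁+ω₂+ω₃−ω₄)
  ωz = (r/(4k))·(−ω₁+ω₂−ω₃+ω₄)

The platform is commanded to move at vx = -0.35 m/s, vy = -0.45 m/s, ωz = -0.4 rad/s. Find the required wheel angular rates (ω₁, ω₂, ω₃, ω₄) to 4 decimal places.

(3.7333, -13.0667, -8.2667, -1.0667)

k = lx + ly = 0.25 + 0.2 = 0.4500;  k·ωz = 0.4500·-0.4 = -0.1800
ω₁ (FL) = (vx − vy − k·ωz)/r = 0.2800/0.075 = 3.7333
ω₂ (FR) = (vx + vy + k·ωz)/r = -0.9800/0.075 = -13.0667
ω₃ (RL) = (vx + vy − k·ωz)/r = -0.6200/0.075 = -8.2667
ω₄ (RR) = (vx − vy + k·ωz)/r = -0.0800/0.075 = -1.0667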